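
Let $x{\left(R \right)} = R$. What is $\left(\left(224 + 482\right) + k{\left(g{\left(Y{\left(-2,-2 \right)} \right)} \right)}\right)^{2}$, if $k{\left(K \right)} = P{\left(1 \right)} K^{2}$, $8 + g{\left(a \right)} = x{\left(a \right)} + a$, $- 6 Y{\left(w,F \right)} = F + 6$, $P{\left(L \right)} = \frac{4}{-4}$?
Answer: $\frac{31024900}{81} \approx 3.8302 \cdot 10^{5}$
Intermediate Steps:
$P{\left(L \right)} = -1$ ($P{\left(L \right)} = 4 \left(- \frac{1}{4}\right) = -1$)
$Y{\left(w,F \right)} = -1 - \frac{F}{6}$ ($Y{\left(w,F \right)} = - \frac{F + 6}{6} = - \frac{6 + F}{6} = -1 - \frac{F}{6}$)
$g{\left(a \right)} = -8 + 2 a$ ($g{\left(a \right)} = -8 + \left(a + a\right) = -8 + 2 a$)
$k{\left(K \right)} = - K^{2}$
$\left(\left(224 + 482\right) + k{\left(g{\left(Y{\left(-2,-2 \right)} \right)} \right)}\right)^{2} = \left(\left(224 + 482\right) - \left(-8 + 2 \left(-1 - - \frac{1}{3}\right)\right)^{2}\right)^{2} = \left(706 - \left(-8 + 2 \left(-1 + \frac{1}{3}\right)\right)^{2}\right)^{2} = \left(706 - \left(-8 + 2 \left(- \frac{2}{3}\right)\right)^{2}\right)^{2} = \left(706 - \left(-8 - \frac{4}{3}\right)^{2}\right)^{2} = \left(706 - \left(- \frac{28}{3}\right)^{2}\right)^{2} = \left(706 - \frac{784}{9}\right)^{2} = \left(\frac{5570}{9}\right)^{2} = \frac{31024900}{81}$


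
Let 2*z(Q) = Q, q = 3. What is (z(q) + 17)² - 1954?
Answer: -6447/4 ≈ -1611.8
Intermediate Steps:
z(Q) = Q/2
(z(q) + 17)² - 1954 = ((½)*3 + 17)² - 1954 = (3/2 + 17)² - 1954 = (37/2)² - 1954 = 1369/4 - 1954 = -6447/4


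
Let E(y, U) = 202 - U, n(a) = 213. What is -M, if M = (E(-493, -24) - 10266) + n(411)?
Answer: 9827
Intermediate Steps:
M = -9827 (M = ((202 - 1*(-24)) - 10266) + 213 = ((202 + 24) - 10266) + 213 = (226 - 10266) + 213 = -10040 + 213 = -9827)
-M = -1*(-9827) = 9827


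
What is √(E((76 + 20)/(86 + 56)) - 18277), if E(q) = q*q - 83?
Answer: 6*I*√2570846/71 ≈ 135.5*I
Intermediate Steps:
E(q) = -83 + q² (E(q) = q² - 83 = -83 + q²)
√(E((76 + 20)/(86 + 56)) - 18277) = √((-83 + ((76 + 20)/(86 + 56))²) - 18277) = √((-83 + (96/142)²) - 18277) = √((-83 + (96*(1/142))²) - 18277) = √((-83 + (48/71)²) - 18277) = √((-83 + 2304/5041) - 18277) = √(-416099/5041 - 18277) = √(-92550456/5041) = 6*I*√2570846/71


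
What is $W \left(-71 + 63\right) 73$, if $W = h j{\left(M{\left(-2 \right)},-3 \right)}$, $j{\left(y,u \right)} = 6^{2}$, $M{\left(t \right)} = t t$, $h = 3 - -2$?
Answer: $-105120$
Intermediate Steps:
$h = 5$ ($h = 3 + 2 = 5$)
$M{\left(t \right)} = t^{2}$
$j{\left(y,u \right)} = 36$
$W = 180$ ($W = 5 \cdot 36 = 180$)
$W \left(-71 + 63\right) 73 = 180 \left(-71 + 63\right) 73 = 180 \left(\left(-8\right) 73\right) = 180 \left(-584\right) = -105120$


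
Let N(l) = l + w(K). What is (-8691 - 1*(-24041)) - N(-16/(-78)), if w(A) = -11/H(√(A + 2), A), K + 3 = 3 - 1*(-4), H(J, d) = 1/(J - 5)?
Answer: 596497/39 + 11*√6 ≈ 15322.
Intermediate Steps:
H(J, d) = 1/(-5 + J)
K = 4 (K = -3 + (3 - 1*(-4)) = -3 + (3 + 4) = -3 + 7 = 4)
w(A) = 55 - 11*√(2 + A) (w(A) = -(-55 + 11*√(A + 2)) = -(-55 + 11*√(2 + A)) = -11*(-5 + √(2 + A)) = 55 - 11*√(2 + A))
N(l) = 55 + l - 11*√6 (N(l) = l + (55 - 11*√(2 + 4)) = l + (55 - 11*√6) = 55 + l - 11*√6)
(-8691 - 1*(-24041)) - N(-16/(-78)) = (-8691 - 1*(-24041)) - (55 - 16/(-78) - 11*√6) = (-8691 + 24041) - (55 - 16*(-1/78) - 11*√6) = 15350 - (55 + 8/39 - 11*√6) = 15350 - (2153/39 - 11*√6) = 15350 + (-2153/39 + 11*√6) = 596497/39 + 11*√6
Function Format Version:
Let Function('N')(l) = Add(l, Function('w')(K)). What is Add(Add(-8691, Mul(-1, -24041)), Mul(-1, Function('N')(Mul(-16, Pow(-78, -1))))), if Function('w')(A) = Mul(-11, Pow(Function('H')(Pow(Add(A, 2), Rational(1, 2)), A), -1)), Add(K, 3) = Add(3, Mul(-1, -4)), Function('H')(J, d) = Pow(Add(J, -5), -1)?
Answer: Add(Rational(596497, 39), Mul(11, Pow(6, Rational(1, 2)))) ≈ 15322.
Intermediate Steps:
Function('H')(J, d) = Pow(Add(-5, J), -1)
K = 4 (K = Add(-3, Add(3, Mul(-1, -4))) = Add(-3, Add(3, 4)) = Add(-3, 7) = 4)
Function('w')(A) = Add(55, Mul(-11, Pow(Add(2, A), Rational(1, 2)))) (Function('w')(A) = Mul(-11, Pow(Pow(Add(-5, Pow(Add(A, 2), Rational(1, 2))), -1), -1)) = Mul(-11, Pow(Pow(Add(-5, Pow(Add(2, A), Rational(1, 2))), -1), -1)) = Mul(-11, Add(-5, Pow(Add(2, A), Rational(1, 2)))) = Add(55, Mul(-11, Pow(Add(2, A), Rational(1, 2)))))
Function('N')(l) = Add(55, l, Mul(-11, Pow(6, Rational(1, 2)))) (Function('N')(l) = Add(l, Add(55, Mul(-11, Pow(Add(2, 4), Rational(1, 2))))) = Add(l, Add(55, Mul(-11, Pow(6, Rational(1, 2))))) = Add(55, l, Mul(-11, Pow(6, Rational(1, 2)))))
Add(Add(-8691, Mul(-1, -24041)), Mul(-1, Function('N')(Mul(-16, Pow(-78, -1))))) = Add(Add(-8691, Mul(-1, -24041)), Mul(-1, Add(55, Mul(-16, Pow(-78, -1)), Mul(-11, Pow(6, Rational(1, 2)))))) = Add(Add(-8691, 24041), Mul(-1, Add(55, Mul(-16, Rational(-1, 78)), Mul(-11, Pow(6, Rational(1, 2)))))) = Add(15350, Mul(-1, Add(55, Rational(8, 39), Mul(-11, Pow(6, Rational(1, 2)))))) = Add(15350, Mul(-1, Add(Rational(2153, 39), Mul(-11, Pow(6, Rational(1, 2)))))) = Add(15350, Add(Rational(-2153, 39), Mul(11, Pow(6, Rational(1, 2))))) = Add(Rational(596497, 39), Mul(11, Pow(6, Rational(1, 2))))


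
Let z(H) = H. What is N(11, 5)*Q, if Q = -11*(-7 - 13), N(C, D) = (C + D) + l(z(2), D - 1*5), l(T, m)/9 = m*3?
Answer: 3520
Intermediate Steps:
l(T, m) = 27*m (l(T, m) = 9*(m*3) = 9*(3*m) = 27*m)
N(C, D) = -135 + C + 28*D (N(C, D) = (C + D) + 27*(D - 1*5) = (C + D) + 27*(D - 5) = (C + D) + 27*(-5 + D) = (C + D) + (-135 + 27*D) = -135 + C + 28*D)
Q = 220 (Q = -11*(-20) = 220)
N(11, 5)*Q = (-135 + 11 + 28*5)*220 = (-135 + 11 + 140)*220 = 16*220 = 3520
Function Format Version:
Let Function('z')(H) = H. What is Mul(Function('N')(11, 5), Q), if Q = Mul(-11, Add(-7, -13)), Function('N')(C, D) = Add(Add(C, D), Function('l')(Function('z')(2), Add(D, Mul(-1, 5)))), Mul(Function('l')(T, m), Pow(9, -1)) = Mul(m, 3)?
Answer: 3520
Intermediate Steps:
Function('l')(T, m) = Mul(27, m) (Function('l')(T, m) = Mul(9, Mul(m, 3)) = Mul(9, Mul(3, m)) = Mul(27, m))
Function('N')(C, D) = Add(-135, C, Mul(28, D)) (Function('N')(C, D) = Add(Add(C, D), Mul(27, Add(D, Mul(-1, 5)))) = Add(Add(C, D), Mul(27, Add(D, -5))) = Add(Add(C, D), Mul(27, Add(-5, D))) = Add(Add(C, D), Add(-135, Mul(27, D))) = Add(-135, C, Mul(28, D)))
Q = 220 (Q = Mul(-11, -20) = 220)
Mul(Function('N')(11, 5), Q) = Mul(Add(-135, 11, Mul(28, 5)), 220) = Mul(Add(-135, 11, 140), 220) = Mul(16, 220) = 3520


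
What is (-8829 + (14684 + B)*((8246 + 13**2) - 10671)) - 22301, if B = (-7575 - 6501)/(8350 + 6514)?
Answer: -30802014670/929 ≈ -3.3156e+7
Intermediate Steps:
B = -3519/3716 (B = -14076/14864 = -14076*1/14864 = -3519/3716 ≈ -0.94699)
(-8829 + (14684 + B)*((8246 + 13**2) - 10671)) - 22301 = (-8829 + (14684 - 3519/3716)*((8246 + 13**2) - 10671)) - 22301 = (-8829 + 54562225*((8246 + 169) - 10671)/3716) - 22301 = (-8829 + 54562225*(8415 - 10671)/3716) - 22301 = (-8829 + (54562225/3716)*(-2256)) - 22301 = (-8829 - 30773094900/929) - 22301 = -30781297041/929 - 22301 = -30802014670/929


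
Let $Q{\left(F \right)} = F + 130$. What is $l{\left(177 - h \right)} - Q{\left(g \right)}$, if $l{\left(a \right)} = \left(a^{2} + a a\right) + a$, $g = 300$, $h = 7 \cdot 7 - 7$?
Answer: $36155$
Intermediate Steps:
$h = 42$ ($h = 49 - 7 = 42$)
$l{\left(a \right)} = a + 2 a^{2}$ ($l{\left(a \right)} = \left(a^{2} + a^{2}\right) + a = 2 a^{2} + a = a + 2 a^{2}$)
$Q{\left(F \right)} = 130 + F$
$l{\left(177 - h \right)} - Q{\left(g \right)} = \left(177 - 42\right) \left(1 + 2 \left(177 - 42\right)\right) - \left(130 + 300\right) = \left(177 - 42\right) \left(1 + 2 \left(177 - 42\right)\right) - 430 = 135 \left(1 + 2 \cdot 135\right) - 430 = 135 \left(1 + 270\right) - 430 = 135 \cdot 271 - 430 = 36585 - 430 = 36155$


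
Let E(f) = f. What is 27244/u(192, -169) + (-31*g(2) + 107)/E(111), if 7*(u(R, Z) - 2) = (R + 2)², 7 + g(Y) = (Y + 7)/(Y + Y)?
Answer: 20494067/2786100 ≈ 7.3558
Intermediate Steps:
g(Y) = -7 + (7 + Y)/(2*Y) (g(Y) = -7 + (Y + 7)/(Y + Y) = -7 + (7 + Y)/((2*Y)) = -7 + (7 + Y)*(1/(2*Y)) = -7 + (7 + Y)/(2*Y))
u(R, Z) = 2 + (2 + R)²/7 (u(R, Z) = 2 + (R + 2)²/7 = 2 + (2 + R)²/7)
27244/u(192, -169) + (-31*g(2) + 107)/E(111) = 27244/(2 + (2 + 192)²/7) + (-31*(7 - 13*2)/(2*2) + 107)/111 = 27244/(2 + (⅐)*194²) + (-31*(7 - 26)/(2*2) + 107)*(1/111) = 27244/(2 + (⅐)*37636) + (-31*(-19)/(2*2) + 107)*(1/111) = 27244/(2 + 37636/7) + (-31*(-19/4) + 107)*(1/111) = 27244/(37650/7) + (589/4 + 107)*(1/111) = 27244*(7/37650) + (1017/4)*(1/111) = 95354/18825 + 339/148 = 20494067/2786100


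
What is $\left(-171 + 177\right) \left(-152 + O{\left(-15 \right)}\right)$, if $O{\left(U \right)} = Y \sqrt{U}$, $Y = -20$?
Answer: $-912 - 120 i \sqrt{15} \approx -912.0 - 464.76 i$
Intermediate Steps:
$O{\left(U \right)} = - 20 \sqrt{U}$
$\left(-171 + 177\right) \left(-152 + O{\left(-15 \right)}\right) = \left(-171 + 177\right) \left(-152 - 20 \sqrt{-15}\right) = 6 \left(-152 - 20 i \sqrt{15}\right) = -912 - 120 i \sqrt{15}$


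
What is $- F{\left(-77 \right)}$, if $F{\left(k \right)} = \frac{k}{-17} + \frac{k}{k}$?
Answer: $- \frac{94}{17} \approx -5.5294$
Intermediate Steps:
$F{\left(k \right)} = 1 - \frac{k}{17}$ ($F{\left(k \right)} = k \left(- \frac{1}{17}\right) + 1 = - \frac{k}{17} + 1 = 1 - \frac{k}{17}$)
$- F{\left(-77 \right)} = - (1 - - \frac{77}{17}) = - (1 + \frac{77}{17}) = \left(-1\right) \frac{94}{17} = - \frac{94}{17}$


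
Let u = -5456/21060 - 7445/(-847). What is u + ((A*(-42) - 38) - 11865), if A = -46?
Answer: -44427183188/4459455 ≈ -9962.5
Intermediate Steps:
u = 38042617/4459455 (u = -5456*1/21060 - 7445*(-1/847) = -1364/5265 + 7445/847 = 38042617/4459455 ≈ 8.5308)
u + ((A*(-42) - 38) - 11865) = 38042617/4459455 + ((-46*(-42) - 38) - 11865) = 38042617/4459455 + ((1932 - 38) - 11865) = 38042617/4459455 + (1894 - 11865) = 38042617/4459455 - 9971 = -44427183188/4459455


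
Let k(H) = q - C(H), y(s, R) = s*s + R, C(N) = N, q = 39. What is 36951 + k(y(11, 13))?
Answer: 36856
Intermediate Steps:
y(s, R) = R + s² (y(s, R) = s² + R = R + s²)
k(H) = 39 - H
36951 + k(y(11, 13)) = 36951 + (39 - (13 + 11²)) = 36951 + (39 - (13 + 121)) = 36951 + (39 - 1*134) = 36951 + (39 - 134) = 36951 - 95 = 36856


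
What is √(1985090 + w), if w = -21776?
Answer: 3*√218146 ≈ 1401.2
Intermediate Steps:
√(1985090 + w) = √(1985090 - 21776) = √1963314 = 3*√218146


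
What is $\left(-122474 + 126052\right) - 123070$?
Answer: $-119492$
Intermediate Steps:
$\left(-122474 + 126052\right) - 123070 = 3578 - 123070 = -119492$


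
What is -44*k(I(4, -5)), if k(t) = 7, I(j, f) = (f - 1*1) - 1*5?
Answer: -308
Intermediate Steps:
I(j, f) = -6 + f (I(j, f) = (f - 1) - 5 = (-1 + f) - 5 = -6 + f)
-44*k(I(4, -5)) = -44*7 = -308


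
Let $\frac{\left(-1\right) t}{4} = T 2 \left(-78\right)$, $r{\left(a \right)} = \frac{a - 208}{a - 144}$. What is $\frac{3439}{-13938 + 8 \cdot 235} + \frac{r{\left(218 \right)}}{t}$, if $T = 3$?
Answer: $- \frac{119069303}{417592656} \approx -0.28513$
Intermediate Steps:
$r{\left(a \right)} = \frac{-208 + a}{-144 + a}$
$t = 1872$ ($t = - 4 \cdot 3 \cdot 2 \left(-78\right) = - 4 \cdot 6 \left(-78\right) = \left(-4\right) \left(-468\right) = 1872$)
$\frac{3439}{-13938 + 8 \cdot 235} + \frac{r{\left(218 \right)}}{t} = \frac{3439}{-13938 + 8 \cdot 235} + \frac{\frac{1}{-144 + 218} \left(-208 + 218\right)}{1872} = \frac{3439}{-13938 + 1880} + \frac{1}{74} \cdot 10 \cdot \frac{1}{1872} = \frac{3439}{-12058} + \frac{1}{74} \cdot 10 \cdot \frac{1}{1872} = 3439 \left(- \frac{1}{12058}\right) + \frac{5}{37} \cdot \frac{1}{1872} = - \frac{3439}{12058} + \frac{5}{69264} = - \frac{119069303}{417592656}$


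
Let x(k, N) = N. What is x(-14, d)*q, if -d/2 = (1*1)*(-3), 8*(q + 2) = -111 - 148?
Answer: -825/4 ≈ -206.25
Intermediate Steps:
q = -275/8 (q = -2 + (-111 - 148)/8 = -2 + (1/8)*(-259) = -2 - 259/8 = -275/8 ≈ -34.375)
d = 6 (d = -2*1*1*(-3) = -2*(-3) = 6)
x(-14, d)*q = 6*(-275/8) = -825/4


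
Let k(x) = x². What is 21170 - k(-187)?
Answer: -13799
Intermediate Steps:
21170 - k(-187) = 21170 - 1*(-187)² = 21170 - 1*34969 = 21170 - 34969 = -13799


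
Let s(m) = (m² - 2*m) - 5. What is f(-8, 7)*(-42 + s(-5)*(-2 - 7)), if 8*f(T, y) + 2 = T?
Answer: 390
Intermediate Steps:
f(T, y) = -¼ + T/8
s(m) = -5 + m² - 2*m
f(-8, 7)*(-42 + s(-5)*(-2 - 7)) = (-¼ + (⅛)*(-8))*(-42 + (-5 + (-5)² - 2*(-5))*(-2 - 7)) = (-¼ - 1)*(-42 + (-5 + 25 + 10)*(-9)) = -5*(-42 + 30*(-9))/4 = -5*(-42 - 270)/4 = -5/4*(-312) = 390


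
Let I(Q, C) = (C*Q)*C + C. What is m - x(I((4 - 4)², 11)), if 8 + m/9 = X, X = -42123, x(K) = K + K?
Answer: -379201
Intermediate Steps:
I(Q, C) = C + Q*C² (I(Q, C) = Q*C² + C = C + Q*C²)
x(K) = 2*K
m = -379179 (m = -72 + 9*(-42123) = -72 - 379107 = -379179)
m - x(I((4 - 4)², 11)) = -379179 - 2*11*(1 + 11*(4 - 4)²) = -379179 - 2*11*(1 + 11*0²) = -379179 - 2*11*(1 + 11*0) = -379179 - 2*11*(1 + 0) = -379179 - 2*11*1 = -379179 - 2*11 = -379179 - 1*22 = -379179 - 22 = -379201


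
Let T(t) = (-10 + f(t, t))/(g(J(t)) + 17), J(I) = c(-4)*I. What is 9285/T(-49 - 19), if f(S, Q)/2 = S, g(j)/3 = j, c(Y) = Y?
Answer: -7734405/146 ≈ -52975.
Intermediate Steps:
J(I) = -4*I
g(j) = 3*j
f(S, Q) = 2*S
T(t) = (-10 + 2*t)/(17 - 12*t) (T(t) = (-10 + 2*t)/(3*(-4*t) + 17) = (-10 + 2*t)/(-12*t + 17) = (-10 + 2*t)/(17 - 12*t))
9285/T(-49 - 19) = 9285/((2*(-5 + (-49 - 19))/(17 - 12*(-49 - 19)))) = 9285/((2*(-5 - 68)/(17 - 12*(-68)))) = 9285/((2*(-73)/(17 + 816))) = 9285/((2*(-73)/833)) = 9285/((2*(1/833)*(-73))) = 9285/(-146/833) = 9285*(-833/146) = -7734405/146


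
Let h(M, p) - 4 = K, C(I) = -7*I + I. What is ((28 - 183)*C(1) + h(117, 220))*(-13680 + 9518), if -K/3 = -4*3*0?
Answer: -3887308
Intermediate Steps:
K = 0 (K = -3*(-4*3)*0 = -(-36)*0 = -3*0 = 0)
C(I) = -6*I
h(M, p) = 4 (h(M, p) = 4 + 0 = 4)
((28 - 183)*C(1) + h(117, 220))*(-13680 + 9518) = ((28 - 183)*(-6*1) + 4)*(-13680 + 9518) = (-155*(-6) + 4)*(-4162) = (930 + 4)*(-4162) = 934*(-4162) = -3887308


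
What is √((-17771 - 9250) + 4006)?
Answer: I*√23015 ≈ 151.71*I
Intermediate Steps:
√((-17771 - 9250) + 4006) = √(-27021 + 4006) = √(-23015) = I*√23015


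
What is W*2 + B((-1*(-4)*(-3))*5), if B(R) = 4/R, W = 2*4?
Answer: 239/15 ≈ 15.933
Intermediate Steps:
W = 8
W*2 + B((-1*(-4)*(-3))*5) = 8*2 + 4/(((-1*(-4)*(-3))*5)) = 16 + 4/(((4*(-3))*5)) = 16 + 4/((-12*5)) = 16 + 4/(-60) = 16 + 4*(-1/60) = 16 - 1/15 = 239/15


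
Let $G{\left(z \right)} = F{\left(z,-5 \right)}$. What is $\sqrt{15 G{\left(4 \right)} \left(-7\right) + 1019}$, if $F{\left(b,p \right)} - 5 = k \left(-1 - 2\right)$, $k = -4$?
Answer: $i \sqrt{766} \approx 27.677 i$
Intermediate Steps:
$F{\left(b,p \right)} = 17$ ($F{\left(b,p \right)} = 5 - 4 \left(-1 - 2\right) = 5 - -12 = 5 + 12 = 17$)
$G{\left(z \right)} = 17$
$\sqrt{15 G{\left(4 \right)} \left(-7\right) + 1019} = \sqrt{15 \cdot 17 \left(-7\right) + 1019} = \sqrt{255 \left(-7\right) + 1019} = \sqrt{-1785 + 1019} = \sqrt{-766} = i \sqrt{766}$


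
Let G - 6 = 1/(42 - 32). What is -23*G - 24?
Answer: -1643/10 ≈ -164.30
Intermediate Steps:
G = 61/10 (G = 6 + 1/(42 - 32) = 6 + 1/10 = 61/10 ≈ 6.1000)
-23*G - 24 = -23*61/10 - 24 = -1403/10 - 24 = -1643/10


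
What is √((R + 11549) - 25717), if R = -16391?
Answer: I*√30559 ≈ 174.81*I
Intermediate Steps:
√((R + 11549) - 25717) = √((-16391 + 11549) - 25717) = √(-4842 - 25717) = √(-30559) = I*√30559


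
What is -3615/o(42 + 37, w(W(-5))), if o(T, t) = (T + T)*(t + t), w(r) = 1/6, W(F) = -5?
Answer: -10845/158 ≈ -68.639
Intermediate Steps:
w(r) = ⅙
o(T, t) = 4*T*t (o(T, t) = (2*T)*(2*t) = 4*T*t)
-3615/o(42 + 37, w(W(-5))) = -3615*3/(2*(42 + 37)) = -3615/(4*79*(⅙)) = -3615/158/3 = -3615*3/158 = -10845/158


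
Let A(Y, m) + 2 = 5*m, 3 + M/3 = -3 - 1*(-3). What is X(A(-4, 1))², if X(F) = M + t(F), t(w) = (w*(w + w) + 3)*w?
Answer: 2916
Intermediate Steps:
M = -9 (M = -9 + 3*(-3 - 1*(-3)) = -9 + 3*(-3 + 3) = -9 + 3*0 = -9 + 0 = -9)
A(Y, m) = -2 + 5*m
t(w) = w*(3 + 2*w²) (t(w) = (w*(2*w) + 3)*w = (2*w² + 3)*w = (3 + 2*w²)*w = w*(3 + 2*w²))
X(F) = -9 + F*(3 + 2*F²)
X(A(-4, 1))² = (-9 + (-2 + 5*1)*(3 + 2*(-2 + 5*1)²))² = (-9 + (-2 + 5)*(3 + 2*(-2 + 5)²))² = (-9 + 3*(3 + 2*3²))² = (-9 + 3*(3 + 2*9))² = (-9 + 3*(3 + 18))² = (-9 + 3*21)² = (-9 + 63)² = 54² = 2916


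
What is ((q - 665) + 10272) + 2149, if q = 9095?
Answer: 20851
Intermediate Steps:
((q - 665) + 10272) + 2149 = ((9095 - 665) + 10272) + 2149 = (8430 + 10272) + 2149 = 18702 + 2149 = 20851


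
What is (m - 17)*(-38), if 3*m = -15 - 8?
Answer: 2812/3 ≈ 937.33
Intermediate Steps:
m = -23/3 (m = (-15 - 8)/3 = (⅓)*(-23) = -23/3 ≈ -7.6667)
(m - 17)*(-38) = (-23/3 - 17)*(-38) = -74/3*(-38) = 2812/3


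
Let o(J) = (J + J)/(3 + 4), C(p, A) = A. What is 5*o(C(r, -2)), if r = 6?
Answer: -20/7 ≈ -2.8571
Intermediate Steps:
o(J) = 2*J/7 (o(J) = (2*J)/7 = (2*J)*(⅐) = 2*J/7)
5*o(C(r, -2)) = 5*((2/7)*(-2)) = 5*(-4/7) = -20/7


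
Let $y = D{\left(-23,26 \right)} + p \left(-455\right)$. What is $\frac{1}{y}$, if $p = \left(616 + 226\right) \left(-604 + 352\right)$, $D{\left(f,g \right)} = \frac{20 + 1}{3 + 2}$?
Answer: $\frac{5}{482718621} \approx 1.0358 \cdot 10^{-8}$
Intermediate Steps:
$D{\left(f,g \right)} = \frac{21}{5}$
$p = -212184$ ($p = 842 \left(-252\right) = -212184$)
$y = \frac{482718621}{5}$ ($y = \frac{21}{5} - -96543720 = \frac{21}{5} + 96543720 = \frac{482718621}{5} \approx 9.6544 \cdot 10^{7}$)
$\frac{1}{y} = \frac{1}{\frac{482718621}{5}} = \frac{5}{482718621}$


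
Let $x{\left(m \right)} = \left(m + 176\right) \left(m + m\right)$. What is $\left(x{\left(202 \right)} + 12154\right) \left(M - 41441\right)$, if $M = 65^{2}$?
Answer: $-6135653056$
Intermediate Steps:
$M = 4225$
$x{\left(m \right)} = 2 m \left(176 + m\right)$ ($x{\left(m \right)} = \left(176 + m\right) 2 m = 2 m \left(176 + m\right)$)
$\left(x{\left(202 \right)} + 12154\right) \left(M - 41441\right) = \left(2 \cdot 202 \left(176 + 202\right) + 12154\right) \left(4225 - 41441\right) = \left(2 \cdot 202 \cdot 378 + 12154\right) \left(-37216\right) = \left(152712 + 12154\right) \left(-37216\right) = 164866 \left(-37216\right) = -6135653056$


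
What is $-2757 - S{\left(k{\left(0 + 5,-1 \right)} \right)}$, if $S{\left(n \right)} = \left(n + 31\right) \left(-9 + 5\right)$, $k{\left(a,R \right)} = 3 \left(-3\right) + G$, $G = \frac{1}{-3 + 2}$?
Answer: $-2673$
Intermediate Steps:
$G = -1$ ($G = \frac{1}{-1} = -1$)
$k{\left(a,R \right)} = -10$ ($k{\left(a,R \right)} = 3 \left(-3\right) - 1 = -9 - 1 = -10$)
$S{\left(n \right)} = -124 - 4 n$ ($S{\left(n \right)} = \left(31 + n\right) \left(-4\right) = -124 - 4 n$)
$-2757 - S{\left(k{\left(0 + 5,-1 \right)} \right)} = -2757 - \left(-124 - -40\right) = -2757 - \left(-124 + 40\right) = -2757 - -84 = -2757 + 84 = -2673$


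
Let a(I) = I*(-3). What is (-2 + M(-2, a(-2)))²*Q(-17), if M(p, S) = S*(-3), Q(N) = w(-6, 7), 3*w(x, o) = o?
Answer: 2800/3 ≈ 933.33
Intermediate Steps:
a(I) = -3*I
w(x, o) = o/3
Q(N) = 7/3 (Q(N) = (⅓)*7 = 7/3)
M(p, S) = -3*S
(-2 + M(-2, a(-2)))²*Q(-17) = (-2 - (-9)*(-2))²*(7/3) = (-2 - 3*6)²*(7/3) = (-2 - 18)²*(7/3) = (-20)²*(7/3) = 400*(7/3) = 2800/3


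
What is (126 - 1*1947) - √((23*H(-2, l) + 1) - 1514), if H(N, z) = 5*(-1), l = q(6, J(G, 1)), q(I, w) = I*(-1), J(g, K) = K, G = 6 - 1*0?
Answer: -1821 - 2*I*√407 ≈ -1821.0 - 40.349*I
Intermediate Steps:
G = 6 (G = 6 + 0 = 6)
q(I, w) = -I
l = -6 (l = -1*6 = -6)
H(N, z) = -5
(126 - 1*1947) - √((23*H(-2, l) + 1) - 1514) = (126 - 1*1947) - √((23*(-5) + 1) - 1514) = (126 - 1947) - √((-115 + 1) - 1514) = -1821 - √(-114 - 1514) = -1821 - √(-1628) = -1821 - 2*I*√407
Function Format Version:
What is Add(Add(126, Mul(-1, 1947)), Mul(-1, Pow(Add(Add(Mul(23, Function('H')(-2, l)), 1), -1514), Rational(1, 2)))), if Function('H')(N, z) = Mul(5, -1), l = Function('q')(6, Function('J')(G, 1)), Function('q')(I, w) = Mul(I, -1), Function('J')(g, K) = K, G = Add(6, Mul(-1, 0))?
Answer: Add(-1821, Mul(-2, I, Pow(407, Rational(1, 2)))) ≈ Add(-1821.0, Mul(-40.349, I))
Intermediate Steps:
G = 6 (G = Add(6, 0) = 6)
Function('q')(I, w) = Mul(-1, I)
l = -6 (l = Mul(-1, 6) = -6)
Function('H')(N, z) = -5
Add(Add(126, Mul(-1, 1947)), Mul(-1, Pow(Add(Add(Mul(23, Function('H')(-2, l)), 1), -1514), Rational(1, 2)))) = Add(Add(126, Mul(-1, 1947)), Mul(-1, Pow(Add(Add(Mul(23, -5), 1), -1514), Rational(1, 2)))) = Add(Add(126, -1947), Mul(-1, Pow(Add(Add(-115, 1), -1514), Rational(1, 2)))) = Add(-1821, Mul(-1, Pow(Add(-114, -1514), Rational(1, 2)))) = Add(-1821, Mul(-1, Pow(-1628, Rational(1, 2)))) = Add(-1821, Mul(-1, Mul(2, I, Pow(407, Rational(1, 2))))) = Add(-1821, Mul(-2, I, Pow(407, Rational(1, 2))))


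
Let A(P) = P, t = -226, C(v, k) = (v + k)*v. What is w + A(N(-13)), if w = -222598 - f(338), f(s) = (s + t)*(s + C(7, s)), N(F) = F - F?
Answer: -530934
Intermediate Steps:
N(F) = 0
C(v, k) = v*(k + v) (C(v, k) = (k + v)*v = v*(k + v))
f(s) = (-226 + s)*(49 + 8*s) (f(s) = (s - 226)*(s + 7*(s + 7)) = (-226 + s)*(s + 7*(7 + s)) = (-226 + s)*(s + (49 + 7*s)) = (-226 + s)*(49 + 8*s))
w = -530934 (w = -222598 - (-11074 - 1759*338 + 8*338²) = -222598 - (-11074 - 594542 + 8*114244) = -222598 - (-11074 - 594542 + 913952) = -222598 - 1*308336 = -222598 - 308336 = -530934)
w + A(N(-13)) = -530934 + 0 = -530934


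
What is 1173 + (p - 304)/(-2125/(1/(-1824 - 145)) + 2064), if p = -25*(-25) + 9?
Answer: 4910400027/4186189 ≈ 1173.0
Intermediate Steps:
p = 634 (p = 625 + 9 = 634)
1173 + (p - 304)/(-2125/(1/(-1824 - 145)) + 2064) = 1173 + (634 - 304)/(-2125/(1/(-1824 - 145)) + 2064) = 1173 + 330/(-2125/(1/(-1969)) + 2064) = 1173 + 330/(-2125/(-1/1969) + 2064) = 1173 + 330/(-2125*(-1969) + 2064) = 1173 + 330/(4184125 + 2064) = 1173 + 330/4186189 = 4910400027/4186189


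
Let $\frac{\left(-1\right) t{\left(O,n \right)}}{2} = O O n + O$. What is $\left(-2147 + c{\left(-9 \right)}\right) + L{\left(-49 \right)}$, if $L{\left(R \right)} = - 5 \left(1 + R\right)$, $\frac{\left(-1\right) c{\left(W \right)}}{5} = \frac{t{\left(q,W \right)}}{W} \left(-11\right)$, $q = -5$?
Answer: $- \frac{42463}{9} \approx -4718.1$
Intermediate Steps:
$t{\left(O,n \right)} = - 2 O - 2 n O^{2}$ ($t{\left(O,n \right)} = - 2 \left(O O n + O\right) = - 2 \left(O^{2} n + O\right) = - 2 \left(n O^{2} + O\right) = - 2 \left(O + n O^{2}\right) = - 2 O - 2 n O^{2}$)
$c{\left(W \right)} = \frac{55 \left(10 - 50 W\right)}{W}$ ($c{\left(W \right)} = - 5 \frac{\left(-2\right) \left(-5\right) \left(1 - 5 W\right)}{W} \left(-11\right) = - 5 \frac{10 - 50 W}{W} \left(-11\right) = - 5 \left(- \frac{11 \left(10 - 50 W\right)}{W}\right) = \frac{55 \left(10 - 50 W\right)}{W}$)
$L{\left(R \right)} = -5 - 5 R$
$\left(-2147 + c{\left(-9 \right)}\right) + L{\left(-49 \right)} = \left(-2147 - \left(2750 - \frac{550}{-9}\right)\right) - -240 = \left(-2147 + \left(-2750 + 550 \left(- \frac{1}{9}\right)\right)\right) + \left(-5 + 245\right) = \left(-2147 - \frac{25300}{9}\right) + 240 = - \frac{44623}{9} + 240 = - \frac{42463}{9}$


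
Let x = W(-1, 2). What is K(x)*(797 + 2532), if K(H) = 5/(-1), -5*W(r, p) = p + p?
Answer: -16645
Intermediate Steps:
W(r, p) = -2*p/5 (W(r, p) = -(p + p)/5 = -2*p/5)
x = -⅘ (x = -⅖*2 = -⅘ ≈ -0.80000)
K(H) = -5 (K(H) = 5*(-1) = -5)
K(x)*(797 + 2532) = -5*(797 + 2532) = -5*3329 = -16645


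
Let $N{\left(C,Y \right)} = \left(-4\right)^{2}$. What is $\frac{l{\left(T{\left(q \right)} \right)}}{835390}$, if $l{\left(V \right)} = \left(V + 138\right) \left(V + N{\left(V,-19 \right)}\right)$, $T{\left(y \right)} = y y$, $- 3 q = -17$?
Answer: $\frac{662923}{67666590} \approx 0.0097969$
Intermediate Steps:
$N{\left(C,Y \right)} = 16$
$q = \frac{17}{3}$ ($q = \left(- \frac{1}{3}\right) \left(-17\right) = \frac{17}{3} \approx 5.6667$)
$T{\left(y \right)} = y^{2}$
$l{\left(V \right)} = \left(16 + V\right) \left(138 + V\right)$ ($l{\left(V \right)} = \left(V + 138\right) \left(V + 16\right) = \left(138 + V\right) \left(16 + V\right) = \left(16 + V\right) \left(138 + V\right)$)
$\frac{l{\left(T{\left(q \right)} \right)}}{835390} = \frac{2208 + \left(\left(\frac{17}{3}\right)^{2}\right)^{2} + 154 \left(\frac{17}{3}\right)^{2}}{835390} = \left(2208 + \left(\frac{289}{9}\right)^{2} + 154 \cdot \frac{289}{9}\right) \frac{1}{835390} = \left(2208 + \frac{83521}{81} + \frac{44506}{9}\right) \frac{1}{835390} = \frac{662923}{81} \cdot \frac{1}{835390} = \frac{662923}{67666590}$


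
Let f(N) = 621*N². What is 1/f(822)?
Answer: 1/419599764 ≈ 2.3832e-9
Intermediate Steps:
1/f(822) = 1/(621*822²) = 1/(621*675684) = 1/419599764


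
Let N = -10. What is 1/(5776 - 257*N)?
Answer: 1/8346 ≈ 0.00011982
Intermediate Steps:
1/(5776 - 257*N) = 1/(5776 - 257*(-10)) = 1/(5776 + 2570) = 1/8346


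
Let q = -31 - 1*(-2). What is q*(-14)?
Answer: 406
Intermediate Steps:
q = -29 (q = -31 + 2 = -29)
q*(-14) = -29*(-14) = 406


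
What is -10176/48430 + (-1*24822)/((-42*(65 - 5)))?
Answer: 933719/96860 ≈ 9.6399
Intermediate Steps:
-10176/48430 + (-1*24822)/((-42*(65 - 5))) = -10176*1/48430 - 24822/((-42*60)) = -5088/24215 - 24822/(-2520) = -5088/24215 - 24822*(-1/2520) = -5088/24215 + 197/20 = 933719/96860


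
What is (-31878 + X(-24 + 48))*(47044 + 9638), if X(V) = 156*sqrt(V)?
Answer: -1806908796 + 17684784*sqrt(6) ≈ -1.7636e+9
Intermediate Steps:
(-31878 + X(-24 + 48))*(47044 + 9638) = (-31878 + 156*sqrt(-24 + 48))*(47044 + 9638) = (-31878 + 156*sqrt(24))*56682 = (-31878 + 156*(2*sqrt(6)))*56682 = (-31878 + 312*sqrt(6))*56682 = -1806908796 + 17684784*sqrt(6)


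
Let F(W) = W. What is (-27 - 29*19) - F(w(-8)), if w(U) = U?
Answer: -570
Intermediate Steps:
(-27 - 29*19) - F(w(-8)) = (-27 - 29*19) - 1*(-8) = (-27 - 551) + 8 = -578 + 8 = -570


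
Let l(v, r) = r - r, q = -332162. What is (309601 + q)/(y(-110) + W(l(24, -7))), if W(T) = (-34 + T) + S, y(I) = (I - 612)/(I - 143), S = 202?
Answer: -5707933/43226 ≈ -132.05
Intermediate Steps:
l(v, r) = 0
y(I) = (-612 + I)/(-143 + I)
W(T) = 168 + T (W(T) = (-34 + T) + 202 = 168 + T)
(309601 + q)/(y(-110) + W(l(24, -7))) = (309601 - 332162)/((-612 - 110)/(-143 - 110) + (168 + 0)) = -22561/(-722/(-253) + 168) = -22561/(-1/253*(-722) + 168) = -22561/(722/253 + 168) = -22561/43226/253 = -22561*253/43226 = -5707933/43226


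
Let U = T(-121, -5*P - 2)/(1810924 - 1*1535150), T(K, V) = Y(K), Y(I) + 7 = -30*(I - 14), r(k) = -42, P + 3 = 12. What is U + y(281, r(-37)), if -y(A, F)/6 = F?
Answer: 69499091/275774 ≈ 252.01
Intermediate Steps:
P = 9 (P = -3 + 12 = 9)
y(A, F) = -6*F
Y(I) = 413 - 30*I (Y(I) = -7 - 30*(I - 14) = -7 - 30*(-14 + I) = -7 + (420 - 30*I) = 413 - 30*I)
T(K, V) = 413 - 30*K
U = 4043/275774 (U = (413 - 30*(-121))/(1810924 - 1*1535150) = (413 + 3630)/(1810924 - 1535150) = 4043/275774 ≈ 0.014661)
U + y(281, r(-37)) = 4043/275774 - 6*(-42) = 4043/275774 + 252 = 69499091/275774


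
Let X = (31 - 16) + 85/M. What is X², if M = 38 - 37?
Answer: 10000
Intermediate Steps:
M = 1
X = 100 (X = (31 - 16) + 85/1 = 15 + 85*1 = 15 + 85 = 100)
X² = 100² = 10000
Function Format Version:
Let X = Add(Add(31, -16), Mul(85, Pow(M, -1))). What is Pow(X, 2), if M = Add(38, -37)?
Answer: 10000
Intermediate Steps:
M = 1
X = 100 (X = Add(Add(31, -16), Mul(85, Pow(1, -1))) = Add(15, Mul(85, 1)) = Add(15, 85) = 100)
Pow(X, 2) = Pow(100, 2) = 10000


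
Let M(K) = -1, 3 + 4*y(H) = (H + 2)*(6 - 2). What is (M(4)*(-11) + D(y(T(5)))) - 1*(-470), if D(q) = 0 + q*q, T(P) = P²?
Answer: 18721/16 ≈ 1170.1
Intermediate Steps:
y(H) = 5/4 + H (y(H) = -¾ + ((H + 2)*(6 - 2))/4 = -¾ + ((2 + H)*4)/4 = -¾ + (8 + 4*H)/4 = -¾ + (2 + H) = 5/4 + H)
D(q) = q² (D(q) = 0 + q² = q²)
(M(4)*(-11) + D(y(T(5)))) - 1*(-470) = (-1*(-11) + (5/4 + 5²)²) - 1*(-470) = (11 + (5/4 + 25)²) + 470 = (11 + (105/4)²) + 470 = (11 + 11025/16) + 470 = 11201/16 + 470 = 18721/16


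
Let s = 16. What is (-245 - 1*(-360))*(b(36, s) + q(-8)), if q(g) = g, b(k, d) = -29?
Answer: -4255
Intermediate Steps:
(-245 - 1*(-360))*(b(36, s) + q(-8)) = (-245 - 1*(-360))*(-29 - 8) = (-245 + 360)*(-37) = 115*(-37) = -4255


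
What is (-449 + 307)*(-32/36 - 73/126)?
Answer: 13135/63 ≈ 208.49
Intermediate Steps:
(-449 + 307)*(-32/36 - 73/126) = -142*(-32*1/36 - 73*1/126) = -142*(-8/9 - 73/126) = -142*(-185/126) = 13135/63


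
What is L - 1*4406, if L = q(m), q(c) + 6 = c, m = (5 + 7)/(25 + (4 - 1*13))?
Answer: -17645/4 ≈ -4411.3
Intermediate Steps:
m = ¾ (m = 12/(25 + (4 - 13)) = 12/(25 - 9) = 12/16 = 12*(1/16) = ¾ ≈ 0.75000)
q(c) = -6 + c
L = -21/4 (L = -6 + ¾ = -21/4 ≈ -5.2500)
L - 1*4406 = -21/4 - 1*4406 = -21/4 - 4406 = -17645/4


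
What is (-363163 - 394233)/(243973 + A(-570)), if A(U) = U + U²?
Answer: -757396/568303 ≈ -1.3327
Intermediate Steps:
(-363163 - 394233)/(243973 + A(-570)) = (-363163 - 394233)/(243973 - 570*(1 - 570)) = -757396/(243973 - 570*(-569)) = -757396/(243973 + 324330) = -757396/568303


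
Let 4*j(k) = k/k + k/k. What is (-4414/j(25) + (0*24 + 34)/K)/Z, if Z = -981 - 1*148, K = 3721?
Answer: 32848954/4201009 ≈ 7.8193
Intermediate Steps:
j(k) = 1/2 (j(k) = (k/k + k/k)/4 = (1 + 1)/4 = (1/4)*2 = 1/2)
Z = -1129 (Z = -981 - 148 = -1129)
(-4414/j(25) + (0*24 + 34)/K)/Z = (-4414/1/2 + (0*24 + 34)/3721)/(-1129) = (-4414*2 + (0 + 34)*(1/3721))*(-1/1129) = (-8828 + 34*(1/3721))*(-1/1129) = (-8828 + 34/3721)*(-1/1129) = -32848954/3721*(-1/1129) = 32848954/4201009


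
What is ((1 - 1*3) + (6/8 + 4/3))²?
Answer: 1/144 ≈ 0.0069444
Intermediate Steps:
((1 - 1*3) + (6/8 + 4/3))² = ((1 - 3) + (6*(⅛) + 4*(⅓)))² = (-2 + (¾ + 4/3))² = (-2 + 25/12)² = (1/12)² = 1/144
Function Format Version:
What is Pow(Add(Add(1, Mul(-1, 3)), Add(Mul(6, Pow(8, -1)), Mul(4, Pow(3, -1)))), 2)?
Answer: Rational(1, 144) ≈ 0.0069444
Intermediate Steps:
Pow(Add(Add(1, Mul(-1, 3)), Add(Mul(6, Pow(8, -1)), Mul(4, Pow(3, -1)))), 2) = Pow(Add(Add(1, -3), Add(Mul(6, Rational(1, 8)), Mul(4, Rational(1, 3)))), 2) = Pow(Add(-2, Add(Rational(3, 4), Rational(4, 3))), 2) = Pow(Add(-2, Rational(25, 12)), 2) = Pow(Rational(1, 12), 2) = Rational(1, 144)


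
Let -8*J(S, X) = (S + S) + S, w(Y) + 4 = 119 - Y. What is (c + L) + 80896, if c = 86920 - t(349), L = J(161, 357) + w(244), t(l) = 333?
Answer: 1338349/8 ≈ 1.6729e+5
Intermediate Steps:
w(Y) = 115 - Y (w(Y) = -4 + (119 - Y) = 115 - Y)
J(S, X) = -3*S/8 (J(S, X) = -((S + S) + S)/8 = -(2*S + S)/8 = -3*S/8)
L = -1515/8 (L = -3/8*161 + (115 - 1*244) = -483/8 + (115 - 244) = -483/8 - 129 = -1515/8 ≈ -189.38)
c = 86587 (c = 86920 - 1*333 = 86920 - 333 = 86587)
(c + L) + 80896 = (86587 - 1515/8) + 80896 = 691181/8 + 80896 = 1338349/8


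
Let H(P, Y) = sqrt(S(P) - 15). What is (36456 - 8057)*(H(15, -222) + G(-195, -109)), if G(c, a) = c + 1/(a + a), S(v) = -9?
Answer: -1207269889/218 + 56798*I*sqrt(6) ≈ -5.5379e+6 + 1.3913e+5*I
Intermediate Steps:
G(c, a) = c + 1/(2*a)
H(P, Y) = 2*I*sqrt(6) (H(P, Y) = sqrt(-9 - 15) = sqrt(-24) = 2*I*sqrt(6))
(36456 - 8057)*(H(15, -222) + G(-195, -109)) = (36456 - 8057)*(2*I*sqrt(6) + (-195 + (1/2)/(-109))) = 28399*(2*I*sqrt(6) + (-195 + (1/2)*(-1/109))) = 28399*(2*I*sqrt(6) + (-195 - 1/218)) = 28399*(2*I*sqrt(6) - 42511/218) = 28399*(-42511/218 + 2*I*sqrt(6)) = -1207269889/218 + 56798*I*sqrt(6)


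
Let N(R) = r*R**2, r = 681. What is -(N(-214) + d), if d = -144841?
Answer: -31042235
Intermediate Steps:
N(R) = 681*R**2
-(N(-214) + d) = -(681*(-214)**2 - 144841) = -(681*45796 - 144841) = -(31187076 - 144841) = -1*31042235 = -31042235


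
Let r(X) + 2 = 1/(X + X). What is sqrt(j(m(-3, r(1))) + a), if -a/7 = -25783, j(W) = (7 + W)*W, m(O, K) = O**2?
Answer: 425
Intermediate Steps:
r(X) = -2 + 1/(2*X) (r(X) = -2 + 1/(X + X) = -2 + 1/(2*X))
j(W) = W*(7 + W)
a = 180481 (a = -7*(-25783) = 180481)
sqrt(j(m(-3, r(1))) + a) = sqrt((-3)**2*(7 + (-3)**2) + 180481) = sqrt(9*(7 + 9) + 180481) = sqrt(9*16 + 180481) = sqrt(144 + 180481) = sqrt(180625) = 425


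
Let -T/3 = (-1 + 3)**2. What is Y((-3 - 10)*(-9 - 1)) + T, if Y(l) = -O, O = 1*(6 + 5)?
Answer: -23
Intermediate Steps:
O = 11 (O = 1*11 = 11)
Y(l) = -11 (Y(l) = -1*11 = -11)
T = -12 (T = -3*(-1 + 3)**2 = -3*2**2 = -3*4 = -12)
Y((-3 - 10)*(-9 - 1)) + T = -11 - 12 = -23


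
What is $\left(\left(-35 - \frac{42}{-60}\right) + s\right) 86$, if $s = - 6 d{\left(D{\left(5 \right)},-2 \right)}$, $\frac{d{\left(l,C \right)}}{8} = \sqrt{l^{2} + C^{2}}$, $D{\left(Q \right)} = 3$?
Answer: $- \frac{14749}{5} - 4128 \sqrt{13} \approx -17834.0$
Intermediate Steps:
$d{\left(l,C \right)} = 8 \sqrt{C^{2} + l^{2}}$ ($d{\left(l,C \right)} = 8 \sqrt{l^{2} + C^{2}} = 8 \sqrt{C^{2} + l^{2}}$)
$s = - 48 \sqrt{13}$ ($s = - 6 \cdot 8 \sqrt{\left(-2\right)^{2} + 3^{2}} = - 6 \cdot 8 \sqrt{4 + 9} = - 6 \cdot 8 \sqrt{13} = - 48 \sqrt{13} \approx -173.07$)
$\left(\left(-35 - \frac{42}{-60}\right) + s\right) 86 = \left(\left(-35 - \frac{42}{-60}\right) - 48 \sqrt{13}\right) 86 = \left(\left(-35 - - \frac{7}{10}\right) - 48 \sqrt{13}\right) 86 = \left(\left(-35 + \frac{7}{10}\right) - 48 \sqrt{13}\right) 86 = \left(- \frac{343}{10} - 48 \sqrt{13}\right) 86 = - \frac{14749}{5} - 4128 \sqrt{13}$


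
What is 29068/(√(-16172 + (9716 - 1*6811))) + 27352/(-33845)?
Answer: -27352/33845 - 29068*I*√13267/13267 ≈ -0.80816 - 252.36*I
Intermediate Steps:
29068/(√(-16172 + (9716 - 1*6811))) + 27352/(-33845) = 29068/(√(-16172 + (9716 - 6811))) + 27352*(-1/33845) = 29068/(√(-16172 + 2905)) - 27352/33845 = 29068/(√(-13267)) - 27352/33845 = 29068/((I*√13267)) - 27352/33845 = 29068*(-I*√13267/13267) - 27352/33845 = -29068*I*√13267/13267 - 27352/33845 = -27352/33845 - 29068*I*√13267/13267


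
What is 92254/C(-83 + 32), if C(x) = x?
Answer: -92254/51 ≈ -1808.9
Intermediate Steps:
92254/C(-83 + 32) = 92254/(-83 + 32) = 92254/(-51) = 92254*(-1/51) = -92254/51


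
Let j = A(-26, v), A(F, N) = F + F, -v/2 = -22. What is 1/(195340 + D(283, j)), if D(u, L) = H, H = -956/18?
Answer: 9/1757582 ≈ 5.1207e-6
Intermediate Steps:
v = 44 (v = -2*(-22) = 44)
A(F, N) = 2*F
H = -478/9 (H = -956*1/18 = -478/9 ≈ -53.111)
j = -52 (j = 2*(-26) = -52)
D(u, L) = -478/9
1/(195340 + D(283, j)) = 1/(195340 - 478/9) = 1/(1757582/9) = 9/1757582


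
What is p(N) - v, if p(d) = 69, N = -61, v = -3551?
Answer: 3620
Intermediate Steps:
p(N) - v = 69 - 1*(-3551) = 69 + 3551 = 3620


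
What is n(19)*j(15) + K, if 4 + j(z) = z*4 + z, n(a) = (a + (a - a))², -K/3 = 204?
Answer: 25019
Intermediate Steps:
K = -612 (K = -3*204 = -612)
n(a) = a² (n(a) = (a + 0)² = a²)
j(z) = -4 + 5*z (j(z) = -4 + (z*4 + z) = -4 + (4*z + z) = -4 + 5*z)
n(19)*j(15) + K = 19²*(-4 + 5*15) - 612 = 361*(-4 + 75) - 612 = 361*71 - 612 = 25631 - 612 = 25019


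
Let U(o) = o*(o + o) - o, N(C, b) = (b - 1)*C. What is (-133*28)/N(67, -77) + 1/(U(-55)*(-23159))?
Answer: 29251129053/41048980115 ≈ 0.71259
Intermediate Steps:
N(C, b) = C*(-1 + b) (N(C, b) = (-1 + b)*C = C*(-1 + b))
U(o) = -o + 2*o² (U(o) = o*(2*o) - o = 2*o² - o = -o + 2*o²)
(-133*28)/N(67, -77) + 1/(U(-55)*(-23159)) = (-133*28)/((67*(-1 - 77))) + 1/(-55*(-1 + 2*(-55))*(-23159)) = -3724/(67*(-78)) - 1/23159/(-55*(-1 - 110)) = -3724/(-5226) - 1/23159/(-55*(-111)) = -3724*(-1/5226) - 1/23159/6105 = 1862/2613 + (1/6105)*(-1/23159) = 1862/2613 - 1/141385695 = 29251129053/41048980115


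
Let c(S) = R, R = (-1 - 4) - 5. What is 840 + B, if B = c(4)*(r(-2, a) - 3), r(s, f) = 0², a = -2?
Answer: 870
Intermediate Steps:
r(s, f) = 0
R = -10 (R = -5 - 5 = -10)
c(S) = -10
B = 30 (B = -10*(0 - 3) = -10*(-3) = 30)
840 + B = 840 + 30 = 870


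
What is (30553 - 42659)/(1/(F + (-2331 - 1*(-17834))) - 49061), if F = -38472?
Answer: 139031357/563441055 ≈ 0.24675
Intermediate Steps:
(30553 - 42659)/(1/(F + (-2331 - 1*(-17834))) - 49061) = (30553 - 42659)/(1/(-38472 + (-2331 - 1*(-17834))) - 49061) = -12106/(1/(-38472 + (-2331 + 17834)) - 49061) = -12106/(1/(-38472 + 15503) - 49061) = -12106/(1/(-22969) - 49061) = -12106/(-1/22969 - 49061) = -12106/(-1126882110/22969) = -12106*(-22969/1126882110) = 139031357/563441055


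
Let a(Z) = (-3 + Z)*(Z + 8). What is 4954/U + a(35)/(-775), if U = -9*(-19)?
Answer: 3604054/132525 ≈ 27.195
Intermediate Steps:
a(Z) = (-3 + Z)*(8 + Z)
U = 171
4954/U + a(35)/(-775) = 4954/171 + (-24 + 35² + 5*35)/(-775) = 4954*(1/171) + (-24 + 1225 + 175)*(-1/775) = 4954/171 + 1376*(-1/775) = 4954/171 - 1376/775 = 3604054/132525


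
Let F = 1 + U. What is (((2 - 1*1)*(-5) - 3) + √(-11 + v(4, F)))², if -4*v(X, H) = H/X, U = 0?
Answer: (32 - I*√177)²/16 ≈ 52.938 - 53.217*I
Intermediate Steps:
F = 1 (F = 1 + 0 = 1)
v(X, H) = -H/(4*X)
(((2 - 1*1)*(-5) - 3) + √(-11 + v(4, F)))² = (((2 - 1*1)*(-5) - 3) + √(-11 - ¼*1/4))² = (((2 - 1)*(-5) - 3) + √(-11 - ¼*1*¼))² = ((1*(-5) - 3) + √(-11 - 1/16))² = ((-5 - 3) + √(-177/16))² = (-8 + I*√177/4)²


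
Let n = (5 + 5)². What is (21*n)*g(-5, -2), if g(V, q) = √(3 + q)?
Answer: 2100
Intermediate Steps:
n = 100 (n = 10² = 100)
(21*n)*g(-5, -2) = (21*100)*√(3 - 2) = 2100*√1 = 2100*1 = 2100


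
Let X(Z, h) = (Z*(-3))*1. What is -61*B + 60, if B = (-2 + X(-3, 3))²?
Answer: -2929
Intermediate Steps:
X(Z, h) = -3*Z (X(Z, h) = -3*Z*1 = -3*Z)
B = 49 (B = (-2 - 3*(-3))² = (-2 + 9)² = 7² = 49)
-61*B + 60 = -61*49 + 60 = -2989 + 60 = -2929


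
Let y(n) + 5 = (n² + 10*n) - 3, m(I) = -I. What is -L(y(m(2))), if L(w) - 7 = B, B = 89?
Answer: -96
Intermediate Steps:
y(n) = -8 + n² + 10*n (y(n) = -5 + ((n² + 10*n) - 3) = -5 + (-3 + n² + 10*n) = -8 + n² + 10*n)
L(w) = 96 (L(w) = 7 + 89 = 96)
-L(y(m(2))) = -1*96 = -96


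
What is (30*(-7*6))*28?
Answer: -35280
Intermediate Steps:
(30*(-7*6))*28 = (30*(-42))*28 = -1260*28 = -35280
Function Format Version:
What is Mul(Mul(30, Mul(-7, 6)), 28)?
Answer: -35280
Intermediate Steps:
Mul(Mul(30, Mul(-7, 6)), 28) = Mul(Mul(30, -42), 28) = Mul(-1260, 28) = -35280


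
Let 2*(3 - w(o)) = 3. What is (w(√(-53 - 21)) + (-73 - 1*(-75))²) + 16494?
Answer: 32999/2 ≈ 16500.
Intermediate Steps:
w(o) = 3/2 (w(o) = 3 - ½*3 = 3 - 3/2 = 3/2)
(w(√(-53 - 21)) + (-73 - 1*(-75))²) + 16494 = (3/2 + (-73 - 1*(-75))²) + 16494 = (3/2 + (-73 + 75)²) + 16494 = (3/2 + 2²) + 16494 = (3/2 + 4) + 16494 = 11/2 + 16494 = 32999/2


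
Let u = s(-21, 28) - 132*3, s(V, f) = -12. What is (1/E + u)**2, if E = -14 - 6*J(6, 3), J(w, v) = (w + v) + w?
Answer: 1800559489/10816 ≈ 1.6647e+5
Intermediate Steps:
u = -408 (u = -12 - 132*3 = -12 - 396 = -408)
J(w, v) = v + 2*w (J(w, v) = (v + w) + w = v + 2*w)
E = -104 (E = -14 - 6*(3 + 2*6) = -14 - 6*(3 + 12) = -14 - 6*15 = -14 - 90 = -104)
(1/E + u)**2 = (1/(-104) - 408)**2 = (-1/104 - 408)**2 = (-42433/104)**2 = 1800559489/10816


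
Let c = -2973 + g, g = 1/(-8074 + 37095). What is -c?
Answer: 86279432/29021 ≈ 2973.0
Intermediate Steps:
g = 1/29021 ≈ 3.4458e-5
c = -86279432/29021 (c = -2973 + 1/29021 = -86279432/29021 ≈ -2973.0)
-c = -1*(-86279432/29021) = 86279432/29021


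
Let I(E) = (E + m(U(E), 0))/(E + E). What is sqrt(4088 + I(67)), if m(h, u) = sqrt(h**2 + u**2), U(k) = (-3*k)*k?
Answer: sqrt(4189) ≈ 64.723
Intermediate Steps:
U(k) = -3*k**2
I(E) = (E + 3*sqrt(E**4))/(2*E) (I(E) = (E + sqrt((-3*E**2)**2 + 0**2))/(E + E) = (E + sqrt(9*E**4 + 0))/((2*E)) = (E + sqrt(9*E**4))*(1/(2*E)) = (E + 3*sqrt(E**4))*(1/(2*E)) = (E + 3*sqrt(E**4))/(2*E))
sqrt(4088 + I(67)) = sqrt(4088 + (1/2)*(67 + 3*sqrt(67**4))/67) = sqrt(4088 + (1/2)*(1/67)*(67 + 3*sqrt(20151121))) = sqrt(4088 + (1/2)*(1/67)*(67 + 3*4489)) = sqrt(4088 + (1/2)*(1/67)*(67 + 13467)) = sqrt(4088 + (1/2)*(1/67)*13534) = sqrt(4088 + 101) = sqrt(4189)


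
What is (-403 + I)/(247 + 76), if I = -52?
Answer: -455/323 ≈ -1.4087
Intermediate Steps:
(-403 + I)/(247 + 76) = (-403 - 52)/(247 + 76) = -455/323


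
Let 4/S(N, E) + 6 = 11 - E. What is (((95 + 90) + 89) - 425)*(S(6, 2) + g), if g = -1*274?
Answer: 123518/3 ≈ 41173.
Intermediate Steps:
g = -274
S(N, E) = 4/(5 - E) (S(N, E) = 4/(-6 + (11 - E)) = 4/(5 - E))
(((95 + 90) + 89) - 425)*(S(6, 2) + g) = (((95 + 90) + 89) - 425)*(-4/(-5 + 2) - 274) = ((185 + 89) - 425)*(-4/(-3) - 274) = (274 - 425)*(-4*(-1/3) - 274) = -151*(4/3 - 274) = -151*(-818/3) = 123518/3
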